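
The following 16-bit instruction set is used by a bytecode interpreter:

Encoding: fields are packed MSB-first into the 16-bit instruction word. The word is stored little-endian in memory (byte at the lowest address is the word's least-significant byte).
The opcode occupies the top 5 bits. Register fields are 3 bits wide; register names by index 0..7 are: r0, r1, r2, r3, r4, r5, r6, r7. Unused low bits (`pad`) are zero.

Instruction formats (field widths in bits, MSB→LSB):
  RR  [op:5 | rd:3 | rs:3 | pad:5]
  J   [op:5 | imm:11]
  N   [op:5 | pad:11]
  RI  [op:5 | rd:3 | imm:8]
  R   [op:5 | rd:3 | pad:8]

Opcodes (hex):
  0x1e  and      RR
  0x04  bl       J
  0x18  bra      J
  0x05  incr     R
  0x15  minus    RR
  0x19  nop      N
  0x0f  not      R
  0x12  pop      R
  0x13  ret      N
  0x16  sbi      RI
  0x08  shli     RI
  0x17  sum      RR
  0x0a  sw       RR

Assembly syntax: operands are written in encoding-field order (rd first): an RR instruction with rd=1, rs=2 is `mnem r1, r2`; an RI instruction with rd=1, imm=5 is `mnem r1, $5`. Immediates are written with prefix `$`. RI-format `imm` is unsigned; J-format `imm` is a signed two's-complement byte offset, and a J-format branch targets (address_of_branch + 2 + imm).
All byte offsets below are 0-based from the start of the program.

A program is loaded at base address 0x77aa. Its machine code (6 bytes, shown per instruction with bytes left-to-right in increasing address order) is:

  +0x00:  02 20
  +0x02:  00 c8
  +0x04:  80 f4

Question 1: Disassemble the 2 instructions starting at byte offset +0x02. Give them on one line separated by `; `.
[02] 00 c8 → 0xc800
  op=0xc800>>11=0x19 ⇒ nop (N)
[04] 80 f4 → 0xf480
  op=0xf480>>11=0x1e ⇒ and (RR)
  [10:8] rd=4 = r4
  [7:5] rs=4 = r4

nop; and r4, r4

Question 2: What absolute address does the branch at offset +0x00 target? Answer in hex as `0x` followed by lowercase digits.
0x77ae

+0x00: 02 20 ⇒ word 0x2002 (little)
  opcode bits[15:11]=0x4: bl/J
  imm@[10:0]=0x2 ⇒ $2
  target = base 0x77aa + off 0x00 + 2 + imm 2 = 0x77ae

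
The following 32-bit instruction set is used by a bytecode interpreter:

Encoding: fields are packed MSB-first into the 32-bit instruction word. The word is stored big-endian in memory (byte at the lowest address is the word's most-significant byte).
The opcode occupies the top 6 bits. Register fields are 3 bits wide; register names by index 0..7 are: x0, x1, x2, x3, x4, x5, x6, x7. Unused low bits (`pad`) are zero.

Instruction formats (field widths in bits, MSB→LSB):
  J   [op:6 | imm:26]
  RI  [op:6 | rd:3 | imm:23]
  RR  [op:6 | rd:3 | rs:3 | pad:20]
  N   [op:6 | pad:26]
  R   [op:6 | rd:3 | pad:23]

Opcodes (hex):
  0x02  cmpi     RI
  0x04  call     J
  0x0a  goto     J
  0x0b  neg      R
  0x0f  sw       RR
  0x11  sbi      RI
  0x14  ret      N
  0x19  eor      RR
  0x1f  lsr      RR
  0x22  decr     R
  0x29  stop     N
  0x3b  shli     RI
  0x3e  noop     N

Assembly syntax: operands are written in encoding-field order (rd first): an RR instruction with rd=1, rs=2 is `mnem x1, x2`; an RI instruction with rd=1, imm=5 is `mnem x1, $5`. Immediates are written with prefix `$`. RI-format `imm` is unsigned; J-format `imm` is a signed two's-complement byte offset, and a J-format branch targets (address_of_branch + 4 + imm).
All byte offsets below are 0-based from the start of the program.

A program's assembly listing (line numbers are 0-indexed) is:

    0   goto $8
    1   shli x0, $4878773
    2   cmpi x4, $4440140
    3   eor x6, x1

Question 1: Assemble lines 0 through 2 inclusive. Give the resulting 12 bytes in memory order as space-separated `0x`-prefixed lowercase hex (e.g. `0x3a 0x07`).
0x28 0x00 0x00 0x08 0xec 0x4a 0x71 0xb5 0x0a 0x43 0xc0 0x4c

line 0 (goto): pack op=0xa:6|imm=8:26 = 0x28000008; big→ 28 00 00 08
line 1 (shli): pack op=0x3b:6|rd=0:3|imm=4878773:23 = 0xec4a71b5; big→ ec 4a 71 b5
line 2 (cmpi): pack op=0x2:6|rd=4:3|imm=4440140:23 = 0x0a43c04c; big→ 0a 43 c0 4c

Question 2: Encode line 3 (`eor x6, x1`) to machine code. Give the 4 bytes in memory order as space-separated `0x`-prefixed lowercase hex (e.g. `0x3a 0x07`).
line 3 (eor): pack op=0x19:6|rd=6:3|rs=1:3|pad=0:20 = 0x67100000; big→ 67 10 00 00

0x67 0x10 0x00 0x00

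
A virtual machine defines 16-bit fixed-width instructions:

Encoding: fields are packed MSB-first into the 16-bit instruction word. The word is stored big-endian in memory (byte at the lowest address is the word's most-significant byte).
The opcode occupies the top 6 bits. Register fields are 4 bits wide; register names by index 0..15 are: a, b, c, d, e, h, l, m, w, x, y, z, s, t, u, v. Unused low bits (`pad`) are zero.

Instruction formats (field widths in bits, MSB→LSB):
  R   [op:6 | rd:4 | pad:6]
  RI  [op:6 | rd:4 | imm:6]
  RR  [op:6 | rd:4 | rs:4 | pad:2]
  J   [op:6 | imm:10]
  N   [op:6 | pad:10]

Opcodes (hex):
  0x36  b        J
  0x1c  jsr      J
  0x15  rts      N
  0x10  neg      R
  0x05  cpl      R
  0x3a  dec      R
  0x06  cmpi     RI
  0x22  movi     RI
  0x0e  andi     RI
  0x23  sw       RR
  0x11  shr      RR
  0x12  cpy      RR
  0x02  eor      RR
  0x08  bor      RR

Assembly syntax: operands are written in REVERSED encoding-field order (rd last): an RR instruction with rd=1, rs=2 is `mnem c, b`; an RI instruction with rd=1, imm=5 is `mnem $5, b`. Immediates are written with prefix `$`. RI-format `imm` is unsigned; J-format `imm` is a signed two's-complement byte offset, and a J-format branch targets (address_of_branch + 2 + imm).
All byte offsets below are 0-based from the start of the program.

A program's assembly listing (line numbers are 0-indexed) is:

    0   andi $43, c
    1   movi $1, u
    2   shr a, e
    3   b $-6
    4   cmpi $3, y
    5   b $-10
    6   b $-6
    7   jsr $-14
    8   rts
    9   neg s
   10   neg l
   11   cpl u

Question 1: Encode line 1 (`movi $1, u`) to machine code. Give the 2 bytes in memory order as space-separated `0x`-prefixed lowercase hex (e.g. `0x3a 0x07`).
L1: movi op=0x22:6|rd=14:4|imm=1:6 ⇒ 0x8b81 ⇒ big 8b 81

0x8b 0x81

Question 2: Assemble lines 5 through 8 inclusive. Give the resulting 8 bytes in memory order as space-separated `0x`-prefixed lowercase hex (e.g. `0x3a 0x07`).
line 5 (b): pack op=0x36:6|imm=-10:10 = 0xdbf6; big→ db f6
line 6 (b): pack op=0x36:6|imm=-6:10 = 0xdbfa; big→ db fa
line 7 (jsr): pack op=0x1c:6|imm=-14:10 = 0x73f2; big→ 73 f2
line 8 (rts): pack op=0x15:6|pad=0:10 = 0x5400; big→ 54 00

0xdb 0xf6 0xdb 0xfa 0x73 0xf2 0x54 0x00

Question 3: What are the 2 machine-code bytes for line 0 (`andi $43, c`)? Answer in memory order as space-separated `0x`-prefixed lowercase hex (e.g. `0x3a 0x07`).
0. andi fields op=0xe:6|rd=2:4|imm=43:6 → word 38abh → 38 ab

0x38 0xab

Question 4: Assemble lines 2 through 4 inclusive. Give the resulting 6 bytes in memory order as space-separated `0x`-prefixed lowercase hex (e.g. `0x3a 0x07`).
L2: shr op=0x11:6|rd=4:4|rs=0:4|pad=0:2 ⇒ 0x4500 ⇒ big 45 00
L3: b op=0x36:6|imm=-6:10 ⇒ 0xdbfa ⇒ big db fa
L4: cmpi op=0x6:6|rd=10:4|imm=3:6 ⇒ 0x1a83 ⇒ big 1a 83

0x45 0x00 0xdb 0xfa 0x1a 0x83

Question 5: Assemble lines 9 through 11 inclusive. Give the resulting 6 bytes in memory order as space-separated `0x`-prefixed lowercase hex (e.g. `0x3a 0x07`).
line 9 (neg): pack op=0x10:6|rd=12:4|pad=0:6 = 0x4300; big→ 43 00
line 10 (neg): pack op=0x10:6|rd=6:4|pad=0:6 = 0x4180; big→ 41 80
line 11 (cpl): pack op=0x5:6|rd=14:4|pad=0:6 = 0x1780; big→ 17 80

0x43 0x00 0x41 0x80 0x17 0x80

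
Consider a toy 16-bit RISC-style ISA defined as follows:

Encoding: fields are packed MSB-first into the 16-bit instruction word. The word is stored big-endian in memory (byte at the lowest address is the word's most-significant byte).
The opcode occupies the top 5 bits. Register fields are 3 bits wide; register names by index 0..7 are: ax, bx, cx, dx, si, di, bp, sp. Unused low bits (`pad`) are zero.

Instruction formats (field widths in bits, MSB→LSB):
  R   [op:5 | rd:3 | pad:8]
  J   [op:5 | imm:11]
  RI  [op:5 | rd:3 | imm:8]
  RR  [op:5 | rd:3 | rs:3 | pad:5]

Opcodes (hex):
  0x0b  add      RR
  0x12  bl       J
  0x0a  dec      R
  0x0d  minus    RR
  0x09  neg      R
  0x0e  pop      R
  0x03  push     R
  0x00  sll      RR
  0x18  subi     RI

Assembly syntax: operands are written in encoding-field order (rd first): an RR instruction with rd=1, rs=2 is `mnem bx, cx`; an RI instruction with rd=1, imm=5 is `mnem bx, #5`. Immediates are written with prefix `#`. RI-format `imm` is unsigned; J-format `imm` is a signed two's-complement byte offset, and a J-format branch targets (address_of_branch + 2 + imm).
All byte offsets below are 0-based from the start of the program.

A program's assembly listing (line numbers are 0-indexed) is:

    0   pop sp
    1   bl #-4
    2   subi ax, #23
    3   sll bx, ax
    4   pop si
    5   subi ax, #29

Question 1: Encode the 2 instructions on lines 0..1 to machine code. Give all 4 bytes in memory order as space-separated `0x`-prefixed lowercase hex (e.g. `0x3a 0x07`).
line 0 (pop): pack op=0xe:5|rd=7:3|pad=0:8 = 0x7700; big→ 77 00
line 1 (bl): pack op=0x12:5|imm=-4:11 = 0x97fc; big→ 97 fc

0x77 0x00 0x97 0xfc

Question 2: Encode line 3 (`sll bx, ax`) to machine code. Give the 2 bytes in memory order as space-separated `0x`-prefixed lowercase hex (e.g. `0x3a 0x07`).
L3: sll op=0x0:5|rd=1:3|rs=0:3|pad=0:5 ⇒ 0x0100 ⇒ big 01 00

0x01 0x00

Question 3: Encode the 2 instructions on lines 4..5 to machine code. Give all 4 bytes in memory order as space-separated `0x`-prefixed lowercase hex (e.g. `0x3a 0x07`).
line 4 (pop): pack op=0xe:5|rd=4:3|pad=0:8 = 0x7400; big→ 74 00
line 5 (subi): pack op=0x18:5|rd=0:3|imm=29:8 = 0xc01d; big→ c0 1d

0x74 0x00 0xc0 0x1d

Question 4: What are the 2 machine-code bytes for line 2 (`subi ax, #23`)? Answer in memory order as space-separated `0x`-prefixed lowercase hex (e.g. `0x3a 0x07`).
2. subi fields op=0x18:5|rd=0:3|imm=23:8 → word c017h → c0 17

0xc0 0x17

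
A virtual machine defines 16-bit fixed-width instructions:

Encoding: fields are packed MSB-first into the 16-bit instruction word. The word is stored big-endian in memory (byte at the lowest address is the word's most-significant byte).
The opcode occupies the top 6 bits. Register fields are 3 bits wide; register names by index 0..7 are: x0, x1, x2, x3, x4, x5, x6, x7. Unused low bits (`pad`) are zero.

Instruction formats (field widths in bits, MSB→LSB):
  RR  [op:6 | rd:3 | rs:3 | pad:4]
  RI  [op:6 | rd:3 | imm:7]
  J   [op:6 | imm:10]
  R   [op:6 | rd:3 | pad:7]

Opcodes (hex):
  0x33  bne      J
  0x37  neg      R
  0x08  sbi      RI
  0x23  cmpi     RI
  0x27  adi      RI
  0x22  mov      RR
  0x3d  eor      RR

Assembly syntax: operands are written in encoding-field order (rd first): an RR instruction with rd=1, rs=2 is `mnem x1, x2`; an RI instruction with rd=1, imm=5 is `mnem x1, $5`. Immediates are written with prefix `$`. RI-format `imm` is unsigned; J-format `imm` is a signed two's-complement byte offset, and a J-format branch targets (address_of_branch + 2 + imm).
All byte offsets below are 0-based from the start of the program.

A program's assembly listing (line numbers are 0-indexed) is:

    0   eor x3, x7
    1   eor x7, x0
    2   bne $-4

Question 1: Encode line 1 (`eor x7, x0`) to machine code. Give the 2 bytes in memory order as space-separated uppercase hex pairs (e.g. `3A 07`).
F7 80

line 1 (eor): pack op=0x3d:6|rd=7:3|rs=0:3|pad=0:4 = 0xf780; big→ f7 80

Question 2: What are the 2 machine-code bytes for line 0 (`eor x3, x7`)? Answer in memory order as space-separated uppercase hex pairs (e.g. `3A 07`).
0. eor fields op=0x3d:6|rd=3:3|rs=7:3|pad=0:4 → word f5f0h → f5 f0

F5 F0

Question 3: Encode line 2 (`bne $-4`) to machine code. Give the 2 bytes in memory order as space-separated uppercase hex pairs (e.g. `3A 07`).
L2: bne op=0x33:6|imm=-4:10 ⇒ 0xcffc ⇒ big cf fc

CF FC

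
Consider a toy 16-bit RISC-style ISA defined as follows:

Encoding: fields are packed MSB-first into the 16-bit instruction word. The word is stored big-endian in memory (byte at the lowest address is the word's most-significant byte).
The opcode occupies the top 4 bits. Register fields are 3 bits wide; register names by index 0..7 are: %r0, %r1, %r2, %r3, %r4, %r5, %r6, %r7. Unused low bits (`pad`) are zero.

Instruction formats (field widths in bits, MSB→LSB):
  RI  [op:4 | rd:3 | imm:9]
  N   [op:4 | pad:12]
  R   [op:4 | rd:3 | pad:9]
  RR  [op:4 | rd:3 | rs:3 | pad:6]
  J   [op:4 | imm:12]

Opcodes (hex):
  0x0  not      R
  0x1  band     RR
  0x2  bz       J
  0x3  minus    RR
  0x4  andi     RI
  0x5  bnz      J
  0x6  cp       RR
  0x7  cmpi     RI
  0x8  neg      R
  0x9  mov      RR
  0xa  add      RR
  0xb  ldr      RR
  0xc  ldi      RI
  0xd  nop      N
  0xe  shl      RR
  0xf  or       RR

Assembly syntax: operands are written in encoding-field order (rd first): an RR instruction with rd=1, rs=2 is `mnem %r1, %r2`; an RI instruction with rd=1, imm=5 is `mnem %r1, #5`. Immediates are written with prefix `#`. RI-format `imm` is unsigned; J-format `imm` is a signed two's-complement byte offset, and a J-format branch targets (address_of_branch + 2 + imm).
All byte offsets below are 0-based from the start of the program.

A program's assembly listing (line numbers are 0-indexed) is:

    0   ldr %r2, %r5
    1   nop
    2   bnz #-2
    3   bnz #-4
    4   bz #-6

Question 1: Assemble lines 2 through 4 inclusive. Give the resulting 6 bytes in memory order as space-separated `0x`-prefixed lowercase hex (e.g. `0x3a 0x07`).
L2: bnz op=0x5:4|imm=-2:12 ⇒ 0x5ffe ⇒ big 5f fe
L3: bnz op=0x5:4|imm=-4:12 ⇒ 0x5ffc ⇒ big 5f fc
L4: bz op=0x2:4|imm=-6:12 ⇒ 0x2ffa ⇒ big 2f fa

0x5f 0xfe 0x5f 0xfc 0x2f 0xfa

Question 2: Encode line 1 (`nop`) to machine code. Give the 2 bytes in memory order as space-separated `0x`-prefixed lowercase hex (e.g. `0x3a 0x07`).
1. nop fields op=0xd:4|pad=0:12 → word d000h → d0 00

0xd0 0x00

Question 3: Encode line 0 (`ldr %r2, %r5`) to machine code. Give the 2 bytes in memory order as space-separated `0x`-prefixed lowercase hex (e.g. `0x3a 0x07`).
0xb5 0x40

L0: ldr op=0xb:4|rd=2:3|rs=5:3|pad=0:6 ⇒ 0xb540 ⇒ big b5 40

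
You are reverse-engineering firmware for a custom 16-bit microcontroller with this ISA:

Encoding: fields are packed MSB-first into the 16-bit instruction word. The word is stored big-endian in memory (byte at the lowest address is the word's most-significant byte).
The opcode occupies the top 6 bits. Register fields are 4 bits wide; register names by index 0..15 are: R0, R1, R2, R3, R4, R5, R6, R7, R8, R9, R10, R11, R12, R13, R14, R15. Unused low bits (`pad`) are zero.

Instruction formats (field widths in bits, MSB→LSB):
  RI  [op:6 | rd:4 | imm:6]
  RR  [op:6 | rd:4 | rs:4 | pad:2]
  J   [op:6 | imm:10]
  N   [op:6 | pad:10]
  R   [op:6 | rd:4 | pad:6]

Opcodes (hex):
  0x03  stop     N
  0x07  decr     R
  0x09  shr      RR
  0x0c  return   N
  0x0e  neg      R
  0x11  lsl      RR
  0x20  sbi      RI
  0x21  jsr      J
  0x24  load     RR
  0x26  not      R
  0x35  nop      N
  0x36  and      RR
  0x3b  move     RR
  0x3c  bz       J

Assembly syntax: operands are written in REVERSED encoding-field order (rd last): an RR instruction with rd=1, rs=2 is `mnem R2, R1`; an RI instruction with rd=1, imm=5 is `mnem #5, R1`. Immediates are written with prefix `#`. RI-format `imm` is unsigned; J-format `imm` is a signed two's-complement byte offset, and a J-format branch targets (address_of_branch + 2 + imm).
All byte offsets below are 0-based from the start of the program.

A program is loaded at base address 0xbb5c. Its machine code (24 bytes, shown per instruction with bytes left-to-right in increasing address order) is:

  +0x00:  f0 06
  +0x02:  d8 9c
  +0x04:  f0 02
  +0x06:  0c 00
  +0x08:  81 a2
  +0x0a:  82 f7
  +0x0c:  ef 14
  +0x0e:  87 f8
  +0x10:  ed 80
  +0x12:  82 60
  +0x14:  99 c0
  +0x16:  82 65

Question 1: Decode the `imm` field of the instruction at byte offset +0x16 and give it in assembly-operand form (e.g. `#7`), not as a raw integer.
#37

@+16  big-endian(82 65) = 0x8265
  top 6b → 0x20 → sbi [RI]
  [9:6] rd=9 = R9
  [5:0] imm=37 = #37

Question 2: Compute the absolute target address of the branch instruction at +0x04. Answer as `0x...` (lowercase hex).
@+04  big-endian(f0 02) = 0xf002
  top 6b → 0x3c → bz [J]
  imm@[9:0]=0x2 ⇒ #2
  target = base 0xbb5c + off 0x04 + 2 + imm 2 = 0xbb64

0xbb64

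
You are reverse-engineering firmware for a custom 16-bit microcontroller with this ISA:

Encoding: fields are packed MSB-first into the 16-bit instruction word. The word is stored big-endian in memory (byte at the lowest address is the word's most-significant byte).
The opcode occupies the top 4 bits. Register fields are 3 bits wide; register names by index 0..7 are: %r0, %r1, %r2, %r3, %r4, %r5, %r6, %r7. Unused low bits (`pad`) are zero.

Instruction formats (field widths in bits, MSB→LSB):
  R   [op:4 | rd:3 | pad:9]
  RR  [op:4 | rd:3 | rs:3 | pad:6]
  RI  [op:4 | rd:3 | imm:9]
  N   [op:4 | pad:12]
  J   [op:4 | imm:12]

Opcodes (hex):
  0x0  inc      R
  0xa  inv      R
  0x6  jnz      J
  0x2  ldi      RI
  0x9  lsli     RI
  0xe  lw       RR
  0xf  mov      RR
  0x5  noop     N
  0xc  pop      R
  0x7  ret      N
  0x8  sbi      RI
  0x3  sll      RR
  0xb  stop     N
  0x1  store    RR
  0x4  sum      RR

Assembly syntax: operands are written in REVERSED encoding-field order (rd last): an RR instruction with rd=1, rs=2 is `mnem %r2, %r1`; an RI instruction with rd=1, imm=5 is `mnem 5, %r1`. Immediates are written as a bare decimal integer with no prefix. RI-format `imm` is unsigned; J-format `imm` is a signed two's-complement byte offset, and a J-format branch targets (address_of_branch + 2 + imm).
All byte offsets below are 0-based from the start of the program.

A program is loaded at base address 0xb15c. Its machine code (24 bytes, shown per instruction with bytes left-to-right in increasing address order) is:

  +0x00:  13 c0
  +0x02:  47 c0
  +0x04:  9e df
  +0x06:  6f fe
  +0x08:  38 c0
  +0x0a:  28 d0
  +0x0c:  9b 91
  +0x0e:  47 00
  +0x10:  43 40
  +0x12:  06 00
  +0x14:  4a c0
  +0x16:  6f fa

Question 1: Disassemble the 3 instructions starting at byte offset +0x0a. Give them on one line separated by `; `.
[0a] 28 d0 → 0x28d0
  opcode bits[15:12]=0x2: ldi/RI
  [11:9] rd=4 = %r4
  [8:0] imm=208 = 208
[0c] 9b 91 → 0x9b91
  opcode bits[15:12]=0x9: lsli/RI
  [11:9] rd=5 = %r5
  [8:0] imm=401 = 401
[0e] 47 00 → 0x4700
  opcode bits[15:12]=0x4: sum/RR
  [11:9] rd=3 = %r3
  [8:6] rs=4 = %r4

ldi 208, %r4; lsli 401, %r5; sum %r4, %r3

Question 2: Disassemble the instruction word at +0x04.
lsli 223, %r7

off 0x04: read 9e df as big → 0x9edf
  top 4b → 0x9 → lsli [RI]
  rd: (w>>9)&0x7=0x7 → %r7
  imm: (w>>0)&0x1ff=0xdf → 223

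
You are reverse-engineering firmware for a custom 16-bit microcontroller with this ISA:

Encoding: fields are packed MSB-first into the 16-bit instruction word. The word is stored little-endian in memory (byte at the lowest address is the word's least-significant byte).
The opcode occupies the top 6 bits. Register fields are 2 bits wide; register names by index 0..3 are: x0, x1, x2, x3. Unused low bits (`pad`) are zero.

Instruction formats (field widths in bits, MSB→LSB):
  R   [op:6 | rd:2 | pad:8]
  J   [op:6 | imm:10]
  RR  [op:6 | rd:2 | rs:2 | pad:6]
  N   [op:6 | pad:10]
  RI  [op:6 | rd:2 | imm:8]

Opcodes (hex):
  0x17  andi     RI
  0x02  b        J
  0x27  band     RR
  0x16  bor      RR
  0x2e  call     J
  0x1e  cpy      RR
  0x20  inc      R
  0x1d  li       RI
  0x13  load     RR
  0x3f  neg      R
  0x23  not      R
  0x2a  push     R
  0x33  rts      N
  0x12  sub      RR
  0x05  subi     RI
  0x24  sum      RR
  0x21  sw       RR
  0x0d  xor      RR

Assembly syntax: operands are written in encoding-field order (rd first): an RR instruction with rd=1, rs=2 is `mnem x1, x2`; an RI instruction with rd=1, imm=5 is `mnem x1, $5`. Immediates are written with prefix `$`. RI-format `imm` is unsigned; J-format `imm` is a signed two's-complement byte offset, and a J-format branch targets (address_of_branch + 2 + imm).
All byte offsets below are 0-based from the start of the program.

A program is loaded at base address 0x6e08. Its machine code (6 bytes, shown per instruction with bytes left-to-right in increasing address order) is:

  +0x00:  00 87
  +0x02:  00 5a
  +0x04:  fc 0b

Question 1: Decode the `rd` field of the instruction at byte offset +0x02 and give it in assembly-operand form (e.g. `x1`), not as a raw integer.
x2

@+02  little-endian(00 5a) = 0x5a00
  op=0x5a00>>10=0x16 ⇒ bor (RR)
  rd@[9:8]=0x2 ⇒ x2
  rs@[7:6]=0x0 ⇒ x0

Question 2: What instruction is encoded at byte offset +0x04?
@+04  little-endian(fc 0b) = 0x0bfc
  op=0x0bfc>>10=0x2 ⇒ b (J)
  imm@[9:0]=0x3fc (s10→-4) ⇒ $-4

b $-4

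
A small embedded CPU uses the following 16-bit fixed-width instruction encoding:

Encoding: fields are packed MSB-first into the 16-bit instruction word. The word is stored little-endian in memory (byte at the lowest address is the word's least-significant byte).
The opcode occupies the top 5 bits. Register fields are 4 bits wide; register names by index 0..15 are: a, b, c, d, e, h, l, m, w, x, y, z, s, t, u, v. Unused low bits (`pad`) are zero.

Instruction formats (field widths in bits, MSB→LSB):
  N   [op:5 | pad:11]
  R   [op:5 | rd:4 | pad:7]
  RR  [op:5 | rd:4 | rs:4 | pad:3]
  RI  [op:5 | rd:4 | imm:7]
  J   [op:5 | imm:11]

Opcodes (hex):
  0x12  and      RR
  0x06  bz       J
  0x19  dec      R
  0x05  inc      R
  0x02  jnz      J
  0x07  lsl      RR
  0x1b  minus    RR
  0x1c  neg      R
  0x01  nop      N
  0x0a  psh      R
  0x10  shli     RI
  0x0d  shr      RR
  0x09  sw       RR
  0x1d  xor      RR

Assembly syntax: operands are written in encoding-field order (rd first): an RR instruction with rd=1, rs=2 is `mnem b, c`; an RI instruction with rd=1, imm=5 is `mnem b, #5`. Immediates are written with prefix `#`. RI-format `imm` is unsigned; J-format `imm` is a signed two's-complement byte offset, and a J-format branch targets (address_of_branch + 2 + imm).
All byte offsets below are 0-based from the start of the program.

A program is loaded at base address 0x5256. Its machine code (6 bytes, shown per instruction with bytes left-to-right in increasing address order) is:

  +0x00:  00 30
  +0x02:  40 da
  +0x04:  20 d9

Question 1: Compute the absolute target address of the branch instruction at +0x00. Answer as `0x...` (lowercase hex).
0x5258

[00] 00 30 → 0x3000
  top 5b → 0x6 → bz [J]
  imm: (w>>0)&0x7ff=0x0 → #0
  target = base 0x5256 + off 0x00 + 2 + imm 0 = 0x5258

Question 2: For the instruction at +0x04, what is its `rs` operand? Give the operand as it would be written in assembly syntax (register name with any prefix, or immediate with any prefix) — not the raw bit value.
e

off 0x04: read 20 d9 as little → 0xd920
  top 5b → 0x1b → minus [RR]
  [10:7] rd=2 = c
  [6:3] rs=4 = e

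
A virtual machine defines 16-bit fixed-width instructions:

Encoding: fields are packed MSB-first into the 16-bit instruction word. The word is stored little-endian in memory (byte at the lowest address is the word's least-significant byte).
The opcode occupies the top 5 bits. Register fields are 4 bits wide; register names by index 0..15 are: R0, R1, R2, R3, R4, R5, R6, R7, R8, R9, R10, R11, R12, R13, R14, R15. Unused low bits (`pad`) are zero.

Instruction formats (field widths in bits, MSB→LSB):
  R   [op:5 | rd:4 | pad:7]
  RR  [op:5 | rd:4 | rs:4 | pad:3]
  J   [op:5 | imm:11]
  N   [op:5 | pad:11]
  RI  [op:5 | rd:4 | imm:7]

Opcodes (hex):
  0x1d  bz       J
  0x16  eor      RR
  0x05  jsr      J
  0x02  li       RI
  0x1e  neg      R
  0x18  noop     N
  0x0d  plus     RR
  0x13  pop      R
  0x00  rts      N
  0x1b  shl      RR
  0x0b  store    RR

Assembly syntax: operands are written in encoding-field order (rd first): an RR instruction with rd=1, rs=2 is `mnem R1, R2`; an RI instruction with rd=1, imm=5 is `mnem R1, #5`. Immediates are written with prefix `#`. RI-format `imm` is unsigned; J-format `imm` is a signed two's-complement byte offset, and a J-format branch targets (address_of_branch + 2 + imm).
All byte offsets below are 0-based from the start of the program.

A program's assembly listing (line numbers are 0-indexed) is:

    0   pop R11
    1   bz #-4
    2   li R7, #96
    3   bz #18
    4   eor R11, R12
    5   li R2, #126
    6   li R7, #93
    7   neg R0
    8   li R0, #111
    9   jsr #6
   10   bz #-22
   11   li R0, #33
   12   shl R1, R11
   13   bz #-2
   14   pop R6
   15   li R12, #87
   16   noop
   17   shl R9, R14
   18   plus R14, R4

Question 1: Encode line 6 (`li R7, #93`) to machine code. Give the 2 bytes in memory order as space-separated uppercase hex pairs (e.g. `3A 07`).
DD 13

6. li fields op=0x2:5|rd=7:4|imm=93:7 → word 13ddh → dd 13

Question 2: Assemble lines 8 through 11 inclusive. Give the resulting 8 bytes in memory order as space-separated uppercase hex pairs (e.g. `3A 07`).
6F 10 06 28 EA EF 21 10

line 8 (li): pack op=0x2:5|rd=0:4|imm=111:7 = 0x106f; little→ 6f 10
line 9 (jsr): pack op=0x5:5|imm=6:11 = 0x2806; little→ 06 28
line 10 (bz): pack op=0x1d:5|imm=-22:11 = 0xefea; little→ ea ef
line 11 (li): pack op=0x2:5|rd=0:4|imm=33:7 = 0x1021; little→ 21 10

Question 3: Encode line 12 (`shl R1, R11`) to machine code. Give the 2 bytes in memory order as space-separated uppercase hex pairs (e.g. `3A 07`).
D8 D8

12. shl fields op=0x1b:5|rd=1:4|rs=11:4|pad=0:3 → word d8d8h → d8 d8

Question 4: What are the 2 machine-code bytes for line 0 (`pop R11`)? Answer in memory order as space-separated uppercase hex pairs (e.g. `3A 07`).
line 0 (pop): pack op=0x13:5|rd=11:4|pad=0:7 = 0x9d80; little→ 80 9d

80 9D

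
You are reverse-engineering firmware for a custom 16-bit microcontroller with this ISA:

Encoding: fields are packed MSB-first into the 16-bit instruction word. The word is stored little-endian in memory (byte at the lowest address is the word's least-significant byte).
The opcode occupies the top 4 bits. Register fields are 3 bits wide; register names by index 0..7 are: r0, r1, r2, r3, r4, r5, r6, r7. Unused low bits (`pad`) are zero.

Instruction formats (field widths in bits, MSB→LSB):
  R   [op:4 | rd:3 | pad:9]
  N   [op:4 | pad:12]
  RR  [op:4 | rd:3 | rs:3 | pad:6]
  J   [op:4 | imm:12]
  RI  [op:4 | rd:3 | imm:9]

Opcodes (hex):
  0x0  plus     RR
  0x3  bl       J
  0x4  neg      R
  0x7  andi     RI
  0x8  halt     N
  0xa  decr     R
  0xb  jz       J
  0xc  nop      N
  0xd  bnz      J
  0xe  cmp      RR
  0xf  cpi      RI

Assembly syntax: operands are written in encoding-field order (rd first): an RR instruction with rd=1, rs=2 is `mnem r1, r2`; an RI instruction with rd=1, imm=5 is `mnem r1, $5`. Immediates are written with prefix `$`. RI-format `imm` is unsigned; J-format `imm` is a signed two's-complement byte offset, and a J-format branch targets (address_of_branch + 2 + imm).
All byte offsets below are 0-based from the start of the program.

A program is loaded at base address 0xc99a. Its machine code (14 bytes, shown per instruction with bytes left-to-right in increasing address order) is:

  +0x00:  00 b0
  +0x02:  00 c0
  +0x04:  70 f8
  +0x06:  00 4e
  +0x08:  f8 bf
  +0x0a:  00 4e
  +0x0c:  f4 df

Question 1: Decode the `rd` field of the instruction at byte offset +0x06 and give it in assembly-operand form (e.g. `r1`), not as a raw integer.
+0x06: 00 4e ⇒ word 0x4e00 (little)
  opcode bits[15:12]=0x4: neg/R
  rd: (w>>9)&0x7=0x7 → r7

r7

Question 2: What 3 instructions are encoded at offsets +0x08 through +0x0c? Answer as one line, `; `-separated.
jz $-8; neg r7; bnz $-12

@+08  little-endian(f8 bf) = 0xbff8
  op=0xbff8>>12=0xb ⇒ jz (J)
  [11:0] imm=4088 (s12→-8) = $-8
@+0a  little-endian(00 4e) = 0x4e00
  op=0x4e00>>12=0x4 ⇒ neg (R)
  [11:9] rd=7 = r7
@+0c  little-endian(f4 df) = 0xdff4
  op=0xdff4>>12=0xd ⇒ bnz (J)
  [11:0] imm=4084 (s12→-12) = $-12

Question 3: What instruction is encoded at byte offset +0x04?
off 0x04: read 70 f8 as little → 0xf870
  op=0xf870>>12=0xf ⇒ cpi (RI)
  rd@[11:9]=0x4 ⇒ r4
  imm@[8:0]=0x70 ⇒ $112

cpi r4, $112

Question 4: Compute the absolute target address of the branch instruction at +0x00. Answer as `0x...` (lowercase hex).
0xc99c

[00] 00 b0 → 0xb000
  top 4b → 0xb → jz [J]
  [11:0] imm=0 = $0
  target = base 0xc99a + off 0x00 + 2 + imm 0 = 0xc99c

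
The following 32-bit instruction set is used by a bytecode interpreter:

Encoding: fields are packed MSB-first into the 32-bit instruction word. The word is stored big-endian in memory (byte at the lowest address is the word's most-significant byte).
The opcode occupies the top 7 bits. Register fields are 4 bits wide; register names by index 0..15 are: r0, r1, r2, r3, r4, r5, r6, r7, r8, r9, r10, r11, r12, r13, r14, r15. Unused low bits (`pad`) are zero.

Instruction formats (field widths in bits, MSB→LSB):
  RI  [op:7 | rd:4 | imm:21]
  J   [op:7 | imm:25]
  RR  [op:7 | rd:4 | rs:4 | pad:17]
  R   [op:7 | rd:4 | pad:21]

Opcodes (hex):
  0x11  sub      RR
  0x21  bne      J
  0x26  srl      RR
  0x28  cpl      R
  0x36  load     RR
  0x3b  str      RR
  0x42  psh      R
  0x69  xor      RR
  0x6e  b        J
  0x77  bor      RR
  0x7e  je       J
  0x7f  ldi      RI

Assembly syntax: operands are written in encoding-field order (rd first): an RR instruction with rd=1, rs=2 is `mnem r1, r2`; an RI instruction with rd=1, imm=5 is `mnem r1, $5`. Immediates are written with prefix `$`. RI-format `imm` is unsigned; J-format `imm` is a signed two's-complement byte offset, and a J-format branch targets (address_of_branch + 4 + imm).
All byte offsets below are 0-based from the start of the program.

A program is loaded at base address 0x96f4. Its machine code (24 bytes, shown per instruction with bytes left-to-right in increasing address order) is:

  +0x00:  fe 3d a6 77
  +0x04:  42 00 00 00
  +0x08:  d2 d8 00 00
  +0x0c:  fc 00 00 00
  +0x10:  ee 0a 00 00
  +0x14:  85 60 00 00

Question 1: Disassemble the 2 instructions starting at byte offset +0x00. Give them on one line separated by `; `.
ldi r1, $1943159; bne $0

[00] fe 3d a6 77 → 0xfe3da677
  top 7b → 0x7f → ldi [RI]
  rd: (w>>21)&0xf=0x1 → r1
  imm: (w>>0)&0x1fffff=0x1da677 → $1943159
[04] 42 00 00 00 → 0x42000000
  top 7b → 0x21 → bne [J]
  imm: (w>>0)&0x1ffffff=0x0 → $0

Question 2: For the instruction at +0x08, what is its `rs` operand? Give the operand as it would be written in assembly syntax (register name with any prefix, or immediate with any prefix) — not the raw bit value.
r12

[08] d2 d8 00 00 → 0xd2d80000
  op=0xd2d80000>>25=0x69 ⇒ xor (RR)
  rd@[24:21]=0x6 ⇒ r6
  rs@[20:17]=0xc ⇒ r12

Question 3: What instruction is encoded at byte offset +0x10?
@+10  big-endian(ee 0a 00 00) = 0xee0a0000
  top 7b → 0x77 → bor [RR]
  rd: (w>>21)&0xf=0x0 → r0
  rs: (w>>17)&0xf=0x5 → r5

bor r0, r5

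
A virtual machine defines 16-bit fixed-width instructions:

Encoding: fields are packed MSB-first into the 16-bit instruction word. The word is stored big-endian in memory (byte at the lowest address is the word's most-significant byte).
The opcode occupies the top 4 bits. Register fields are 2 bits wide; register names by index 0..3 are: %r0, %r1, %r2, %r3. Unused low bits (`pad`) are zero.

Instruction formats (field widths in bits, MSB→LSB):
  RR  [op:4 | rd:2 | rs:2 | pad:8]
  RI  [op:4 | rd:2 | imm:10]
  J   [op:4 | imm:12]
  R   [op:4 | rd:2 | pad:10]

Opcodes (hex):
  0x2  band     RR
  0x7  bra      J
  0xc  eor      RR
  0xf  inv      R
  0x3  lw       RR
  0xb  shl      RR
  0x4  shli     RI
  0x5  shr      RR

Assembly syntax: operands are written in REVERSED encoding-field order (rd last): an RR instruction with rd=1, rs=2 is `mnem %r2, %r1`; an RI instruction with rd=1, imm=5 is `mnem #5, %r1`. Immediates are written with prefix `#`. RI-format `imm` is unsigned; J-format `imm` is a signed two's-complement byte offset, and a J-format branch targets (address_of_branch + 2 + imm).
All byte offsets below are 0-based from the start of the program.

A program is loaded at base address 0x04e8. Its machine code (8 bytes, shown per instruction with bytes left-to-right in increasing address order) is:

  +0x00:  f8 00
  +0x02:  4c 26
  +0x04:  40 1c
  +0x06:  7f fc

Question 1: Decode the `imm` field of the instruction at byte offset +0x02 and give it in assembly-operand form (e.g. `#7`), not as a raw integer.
#38

off 0x02: read 4c 26 as big → 0x4c26
  op=0x4c26>>12=0x4 ⇒ shli (RI)
  rd@[11:10]=0x3 ⇒ %r3
  imm@[9:0]=0x26 ⇒ #38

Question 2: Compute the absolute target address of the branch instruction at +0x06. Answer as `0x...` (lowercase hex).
0x04ec

off 0x06: read 7f fc as big → 0x7ffc
  opcode bits[15:12]=0x7: bra/J
  imm: (w>>0)&0xfff=0xffc (s12→-4) → #-4
  target = base 0x04e8 + off 0x06 + 2 + imm -4 = 0x04ec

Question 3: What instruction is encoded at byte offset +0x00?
inv %r2

off 0x00: read f8 00 as big → 0xf800
  top 4b → 0xf → inv [R]
  rd: (w>>10)&0x3=0x2 → %r2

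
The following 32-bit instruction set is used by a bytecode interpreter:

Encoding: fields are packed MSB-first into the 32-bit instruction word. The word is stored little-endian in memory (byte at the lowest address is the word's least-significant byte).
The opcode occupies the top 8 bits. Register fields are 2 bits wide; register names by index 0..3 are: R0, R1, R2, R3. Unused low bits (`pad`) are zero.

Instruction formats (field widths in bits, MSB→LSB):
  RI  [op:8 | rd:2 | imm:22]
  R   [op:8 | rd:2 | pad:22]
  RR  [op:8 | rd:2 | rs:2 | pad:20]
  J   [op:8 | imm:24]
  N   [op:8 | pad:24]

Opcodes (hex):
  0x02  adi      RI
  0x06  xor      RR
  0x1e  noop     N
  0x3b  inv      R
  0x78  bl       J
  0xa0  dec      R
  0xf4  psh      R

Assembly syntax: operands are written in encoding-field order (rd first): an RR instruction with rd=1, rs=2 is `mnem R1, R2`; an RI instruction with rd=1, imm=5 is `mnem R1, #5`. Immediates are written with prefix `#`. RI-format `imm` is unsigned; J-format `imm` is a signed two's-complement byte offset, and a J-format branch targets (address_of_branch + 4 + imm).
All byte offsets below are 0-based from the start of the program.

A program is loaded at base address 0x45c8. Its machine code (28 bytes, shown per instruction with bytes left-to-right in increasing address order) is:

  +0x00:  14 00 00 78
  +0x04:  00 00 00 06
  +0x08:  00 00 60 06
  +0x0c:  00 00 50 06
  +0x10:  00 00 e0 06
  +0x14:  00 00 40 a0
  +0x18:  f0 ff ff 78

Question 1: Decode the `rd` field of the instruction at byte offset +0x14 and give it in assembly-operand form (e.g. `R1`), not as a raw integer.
+0x14: 00 00 40 a0 ⇒ word 0xa0400000 (little)
  op=0xa0400000>>24=0xa0 ⇒ dec (R)
  rd: (w>>22)&0x3=0x1 → R1

R1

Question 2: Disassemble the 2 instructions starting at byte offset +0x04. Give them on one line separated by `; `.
xor R0, R0; xor R1, R2

+0x04: 00 00 00 06 ⇒ word 0x06000000 (little)
  top 8b → 0x6 → xor [RR]
  [23:22] rd=0 = R0
  [21:20] rs=0 = R0
+0x08: 00 00 60 06 ⇒ word 0x06600000 (little)
  top 8b → 0x6 → xor [RR]
  [23:22] rd=1 = R1
  [21:20] rs=2 = R2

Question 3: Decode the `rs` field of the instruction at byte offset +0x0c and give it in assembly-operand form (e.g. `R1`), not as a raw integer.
R1

@+0c  little-endian(00 00 50 06) = 0x06500000
  top 8b → 0x6 → xor [RR]
  rd@[23:22]=0x1 ⇒ R1
  rs@[21:20]=0x1 ⇒ R1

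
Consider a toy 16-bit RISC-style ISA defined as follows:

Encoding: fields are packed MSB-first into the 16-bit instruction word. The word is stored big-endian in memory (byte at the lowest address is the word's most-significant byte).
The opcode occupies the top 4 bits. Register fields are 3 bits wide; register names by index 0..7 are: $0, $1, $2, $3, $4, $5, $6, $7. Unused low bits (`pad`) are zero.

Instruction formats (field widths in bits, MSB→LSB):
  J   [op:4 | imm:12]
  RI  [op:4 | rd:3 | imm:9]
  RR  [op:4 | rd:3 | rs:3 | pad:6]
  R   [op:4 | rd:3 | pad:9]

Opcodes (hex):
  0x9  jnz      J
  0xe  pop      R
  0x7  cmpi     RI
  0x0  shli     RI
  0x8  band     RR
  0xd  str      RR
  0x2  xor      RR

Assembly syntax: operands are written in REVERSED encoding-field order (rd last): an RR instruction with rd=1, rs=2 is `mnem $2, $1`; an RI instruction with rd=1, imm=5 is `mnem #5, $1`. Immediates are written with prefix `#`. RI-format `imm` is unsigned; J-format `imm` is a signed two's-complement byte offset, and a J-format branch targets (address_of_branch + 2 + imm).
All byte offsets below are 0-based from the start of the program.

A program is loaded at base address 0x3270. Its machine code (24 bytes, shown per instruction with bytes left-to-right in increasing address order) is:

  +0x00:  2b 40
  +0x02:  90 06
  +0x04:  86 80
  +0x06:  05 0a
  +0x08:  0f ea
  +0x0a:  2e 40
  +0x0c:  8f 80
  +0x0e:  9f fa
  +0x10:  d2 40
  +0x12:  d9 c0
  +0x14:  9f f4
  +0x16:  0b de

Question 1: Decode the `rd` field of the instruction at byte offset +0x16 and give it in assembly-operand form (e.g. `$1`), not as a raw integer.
$5

off 0x16: read 0b de as big → 0x0bde
  opcode bits[15:12]=0x0: shli/RI
  rd@[11:9]=0x5 ⇒ $5
  imm@[8:0]=0x1de ⇒ #478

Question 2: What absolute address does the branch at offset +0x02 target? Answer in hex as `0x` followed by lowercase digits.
0x327a

off 0x02: read 90 06 as big → 0x9006
  opcode bits[15:12]=0x9: jnz/J
  [11:0] imm=6 = #6
  target = base 0x3270 + off 0x02 + 2 + imm 6 = 0x327a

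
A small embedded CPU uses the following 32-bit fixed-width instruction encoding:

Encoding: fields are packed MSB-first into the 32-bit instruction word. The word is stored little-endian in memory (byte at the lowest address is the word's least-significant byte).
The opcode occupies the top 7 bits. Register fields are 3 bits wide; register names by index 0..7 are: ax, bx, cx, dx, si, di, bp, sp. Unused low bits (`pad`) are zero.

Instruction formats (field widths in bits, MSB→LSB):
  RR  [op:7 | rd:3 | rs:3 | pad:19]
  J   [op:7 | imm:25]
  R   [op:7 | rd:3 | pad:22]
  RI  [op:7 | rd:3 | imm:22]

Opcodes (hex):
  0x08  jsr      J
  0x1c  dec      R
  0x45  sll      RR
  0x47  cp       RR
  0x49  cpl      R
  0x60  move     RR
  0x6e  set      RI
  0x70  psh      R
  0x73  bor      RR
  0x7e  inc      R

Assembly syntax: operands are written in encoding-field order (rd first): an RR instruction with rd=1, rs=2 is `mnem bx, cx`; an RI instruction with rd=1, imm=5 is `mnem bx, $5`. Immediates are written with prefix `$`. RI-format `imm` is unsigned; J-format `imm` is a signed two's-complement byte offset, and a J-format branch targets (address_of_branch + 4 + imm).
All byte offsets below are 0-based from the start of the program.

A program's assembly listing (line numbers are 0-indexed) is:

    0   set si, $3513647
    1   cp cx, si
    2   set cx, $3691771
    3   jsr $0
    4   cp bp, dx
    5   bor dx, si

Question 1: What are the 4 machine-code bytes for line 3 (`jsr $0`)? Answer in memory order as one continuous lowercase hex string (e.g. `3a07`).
00000010

L3: jsr op=0x8:7|imm=0:25 ⇒ 0x10000000 ⇒ little 00 00 00 10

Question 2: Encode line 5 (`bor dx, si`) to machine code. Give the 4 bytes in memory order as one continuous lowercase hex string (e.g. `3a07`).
line 5 (bor): pack op=0x73:7|rd=3:3|rs=4:3|pad=0:19 = 0xe6e00000; little→ 00 00 e0 e6

0000e0e6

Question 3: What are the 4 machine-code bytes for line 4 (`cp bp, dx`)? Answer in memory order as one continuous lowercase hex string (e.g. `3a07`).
0000988f

4. cp fields op=0x47:7|rd=6:3|rs=3:3|pad=0:19 → word 8f980000h → 00 00 98 8f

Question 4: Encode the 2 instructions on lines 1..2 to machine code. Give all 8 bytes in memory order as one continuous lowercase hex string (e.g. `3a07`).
line 1 (cp): pack op=0x47:7|rd=2:3|rs=4:3|pad=0:19 = 0x8ea00000; little→ 00 00 a0 8e
line 2 (set): pack op=0x6e:7|rd=2:3|imm=3691771:22 = 0xdcb854fb; little→ fb 54 b8 dc

0000a08efb54b8dc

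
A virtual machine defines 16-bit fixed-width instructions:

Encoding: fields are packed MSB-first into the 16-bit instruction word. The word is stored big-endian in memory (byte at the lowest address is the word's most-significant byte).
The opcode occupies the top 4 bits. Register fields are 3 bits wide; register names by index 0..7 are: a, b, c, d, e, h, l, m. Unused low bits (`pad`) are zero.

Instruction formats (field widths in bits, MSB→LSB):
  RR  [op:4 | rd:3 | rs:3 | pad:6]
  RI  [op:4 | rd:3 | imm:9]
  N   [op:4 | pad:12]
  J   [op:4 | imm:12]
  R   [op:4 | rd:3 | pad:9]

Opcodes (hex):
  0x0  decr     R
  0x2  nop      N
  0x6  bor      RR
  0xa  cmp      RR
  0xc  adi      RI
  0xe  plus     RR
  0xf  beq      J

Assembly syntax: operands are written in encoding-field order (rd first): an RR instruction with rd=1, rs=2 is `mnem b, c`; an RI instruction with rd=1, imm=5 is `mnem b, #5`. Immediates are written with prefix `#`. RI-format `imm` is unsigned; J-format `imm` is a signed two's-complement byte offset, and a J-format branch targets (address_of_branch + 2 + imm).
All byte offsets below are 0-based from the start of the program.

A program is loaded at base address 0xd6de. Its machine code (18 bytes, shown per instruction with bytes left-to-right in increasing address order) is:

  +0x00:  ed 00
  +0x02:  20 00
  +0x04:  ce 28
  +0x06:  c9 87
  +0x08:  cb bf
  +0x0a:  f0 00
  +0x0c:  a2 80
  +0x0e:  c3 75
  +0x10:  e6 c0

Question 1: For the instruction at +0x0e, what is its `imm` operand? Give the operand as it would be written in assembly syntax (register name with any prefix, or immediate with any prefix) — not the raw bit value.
#373

off 0x0e: read c3 75 as big → 0xc375
  opcode bits[15:12]=0xc: adi/RI
  rd: (w>>9)&0x7=0x1 → b
  imm: (w>>0)&0x1ff=0x175 → #373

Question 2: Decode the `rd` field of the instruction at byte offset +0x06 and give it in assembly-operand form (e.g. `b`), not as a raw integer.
e

off 0x06: read c9 87 as big → 0xc987
  op=0xc987>>12=0xc ⇒ adi (RI)
  rd@[11:9]=0x4 ⇒ e
  imm@[8:0]=0x187 ⇒ #391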